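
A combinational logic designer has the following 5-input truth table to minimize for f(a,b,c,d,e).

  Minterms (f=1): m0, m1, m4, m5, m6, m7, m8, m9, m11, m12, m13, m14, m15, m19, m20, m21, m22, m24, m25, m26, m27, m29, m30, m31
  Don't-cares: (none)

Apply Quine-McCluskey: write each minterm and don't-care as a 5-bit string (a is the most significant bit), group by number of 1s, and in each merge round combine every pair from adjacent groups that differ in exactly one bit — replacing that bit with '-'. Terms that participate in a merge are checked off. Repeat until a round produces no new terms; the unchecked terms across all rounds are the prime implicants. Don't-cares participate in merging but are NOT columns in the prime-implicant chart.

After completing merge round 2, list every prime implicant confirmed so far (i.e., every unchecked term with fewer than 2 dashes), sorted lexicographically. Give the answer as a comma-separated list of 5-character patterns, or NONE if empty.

1-011

[col 0] 00000*, 00001*, 00100*, 00101*, 00110*, 00111*, 01000*, 01001*, 01011*, 01100*, 01101*, 01110*, 01111*, 10011*, 10100*, 10101*, 10110*, 11000*, 11001*, 11010*, 11011*, 11101*, 11110*, 11111*
[col 1] -0100*, -0101*, -0110*, -1000*, -1001*, -1011*, -1101*, -1110*, -1111*, 0-000*, 0-001*, 0-100*, 0-101*, 0-110*, 0-111*, 00-00*, 00-01*, 0000-*, 001-0*, 001-1*, 0010-*, 0011-*, 01-00*, 01-01*, 01-11*, 010-1*, 0100-*, 011-0*, 011-1*, 0110-*, 0111-*, 1-011, 1-101*, 1-110*, 101-0*, 1010-*, 11-01*, 11-10*, 11-11*, 110-0*, 110-1*, 1100-*, 1101-*, 111-1*, 1111-*
[col 2] --101, --110, -01-0, -010-, -1-01*, -1-11*, -10-1*, -100-, -11-1*, -111-, 0--00*, 0--01*, 0-00-*, 0-1-0*, 0-1-1*, 0-10-*, 0-11-*, 00-0-*, 001--*, 01--1*, 01-0-*, 011--*, 11--1*, 11-1-, 110--
[col 3] -1--1, 0--0-, 0-1--
Prime implicants: --101, --110, -01-0, -010-, -1--1, -100-, -111-, 0--0-, 0-1--, 1-011, 11-1-, 110--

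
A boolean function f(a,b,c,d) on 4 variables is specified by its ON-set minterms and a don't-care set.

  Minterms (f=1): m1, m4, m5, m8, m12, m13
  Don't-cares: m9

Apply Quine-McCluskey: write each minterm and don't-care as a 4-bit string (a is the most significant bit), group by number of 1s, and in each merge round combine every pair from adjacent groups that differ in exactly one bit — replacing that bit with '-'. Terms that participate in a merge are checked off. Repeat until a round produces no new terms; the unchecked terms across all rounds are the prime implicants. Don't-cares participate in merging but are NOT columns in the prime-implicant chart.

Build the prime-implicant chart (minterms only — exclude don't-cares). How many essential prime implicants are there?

3

size-2^0 implicants → 0001(✓)  0100(✓)  0101(✓)  1000(✓)  1001(✓)  1100(✓)  1101(✓)
size-2^1 implicants → -001(✓)  -100(✓)  -101(✓)  0-01(✓)  010-(✓)  1-00(✓)  1-01(✓)  100-(✓)  110-(✓)
size-2^2 implicants → --01  -10-  1-0-
Unchecked terms (primes): --01, -10-, 1-0-
Minterm coverage:
  m1 ⊆ --01 [E]
  m4 ⊆ -10- [E]
  m5 ⊆ --01,-10-
  m8 ⊆ 1-0- [E]
  m12 ⊆ -10-,1-0-
  m13 ⊆ --01,-10-,1-0-
E = {--01, -10-, 1-0-}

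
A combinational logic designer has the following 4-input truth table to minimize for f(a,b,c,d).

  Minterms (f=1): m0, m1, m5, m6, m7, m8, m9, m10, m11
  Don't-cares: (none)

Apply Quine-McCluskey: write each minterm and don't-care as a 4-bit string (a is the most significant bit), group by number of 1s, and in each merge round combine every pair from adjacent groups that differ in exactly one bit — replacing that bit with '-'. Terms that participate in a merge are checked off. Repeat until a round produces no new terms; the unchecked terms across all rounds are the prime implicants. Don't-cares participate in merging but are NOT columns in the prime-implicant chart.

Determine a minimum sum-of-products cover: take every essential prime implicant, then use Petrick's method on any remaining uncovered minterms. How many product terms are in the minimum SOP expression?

4

Round 0: 0000✓ 0001✓ 0101✓ 0110✓ 0111✓ 1000✓ 1001✓ 1010✓ 1011✓
Round 1: -000✓ -001✓ 0-01 000-✓ 01-1 011- 10-0✓ 10-1✓ 100-✓ 101-✓
Round 2: -00- 10--
PIs = {-00-, 0-01, 01-1, 011-, 10--}
Coverage chart:
  m0: -00- ←essential
  m1: -00-,0-01
  m5: 0-01,01-1
  m6: 011- ←essential
  m7: 01-1,011-
  m8: -00-,10--
  m9: -00-,10--
  m10: 10-- ←essential
  m11: 10-- ←essential
Essential: -00-, 011-, 10--
Petrick residual → 0-01
Min cover (4 terms): b'c' + a'c'd + a'bc + ab'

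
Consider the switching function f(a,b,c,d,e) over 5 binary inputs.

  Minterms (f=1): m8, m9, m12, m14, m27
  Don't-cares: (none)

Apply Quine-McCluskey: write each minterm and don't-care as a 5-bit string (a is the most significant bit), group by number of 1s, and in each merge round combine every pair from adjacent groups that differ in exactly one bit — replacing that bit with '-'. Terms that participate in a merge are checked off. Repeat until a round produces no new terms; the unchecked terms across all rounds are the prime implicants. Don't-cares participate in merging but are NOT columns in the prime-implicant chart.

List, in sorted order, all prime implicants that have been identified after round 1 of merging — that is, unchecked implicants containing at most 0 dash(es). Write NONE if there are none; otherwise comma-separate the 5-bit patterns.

11011

size-2^0 implicants → 01000(✓)  01001(✓)  01100(✓)  01110(✓)  11011
size-2^1 implicants → 01-00  0100-  011-0
Unchecked terms (primes): 01-00, 0100-, 011-0, 11011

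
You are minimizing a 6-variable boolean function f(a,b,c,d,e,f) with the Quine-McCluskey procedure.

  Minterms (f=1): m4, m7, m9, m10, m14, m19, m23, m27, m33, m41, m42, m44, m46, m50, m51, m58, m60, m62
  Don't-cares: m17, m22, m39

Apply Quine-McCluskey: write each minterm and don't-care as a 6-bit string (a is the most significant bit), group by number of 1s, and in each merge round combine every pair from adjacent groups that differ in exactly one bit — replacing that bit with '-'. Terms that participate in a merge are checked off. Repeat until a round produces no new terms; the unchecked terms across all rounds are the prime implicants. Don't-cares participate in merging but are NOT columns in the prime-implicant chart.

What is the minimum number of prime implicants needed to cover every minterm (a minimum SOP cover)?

Round 0: 000100 000111✓ 001001✓ 001010✓ 001110✓ 010001✓ 010011✓ 010110✓ 010111✓ 011011✓ 100001✓ 100111✓ 101001✓ 101010✓ 101100✓ 101110✓ 110010✓ 110011✓ 111010✓ 111100✓ 111110✓
Round 1: -00111 -01001 -01010✓ -01110✓ -10011 0-0111 001-10✓ 01-011 010-11 0100-1 01011- 1-1010✓ 1-1100✓ 1-1110✓ 10-001 101-10✓ 1011-0✓ 11-010 11001- 111-10✓ 1111-0✓
Round 2: -01-10 1-1-10 1-11-0
PIs = {-00111, -01-10, -01001, -10011, 0-0111, 000100, 01-011, 010-11, 0100-1, 01011-, 1-1-10, 1-11-0, 10-001, 11-010, 11001-}
Coverage chart:
  m4: 000100 ←essential
  m7: -00111,0-0111
  m9: -01001 ←essential
  m10: -01-10 ←essential
  m14: -01-10 ←essential
  m19: -10011,01-011,010-11,0100-1
  m23: 0-0111,010-11,01011-
  m27: 01-011 ←essential
  m33: 10-001 ←essential
  m41: -01001,10-001
  m42: -01-10,1-1-10
  m44: 1-11-0 ←essential
  m46: -01-10,1-1-10,1-11-0
  m50: 11-010,11001-
  m51: -10011,11001-
  m58: 1-1-10,11-010
  m60: 1-11-0 ←essential
  m62: 1-1-10,1-11-0
Essential: -01-10, -01001, 000100, 01-011, 1-11-0, 10-001
Petrick residual → -10011, 0-0111, 11-010
Min cover (9 terms): b'cef' + b'cd'e'f + bc'd'ef + a'c'def + a'b'c'de'f' + a'bd'ef + acdf' + ab'd'e'f + abd'ef'

9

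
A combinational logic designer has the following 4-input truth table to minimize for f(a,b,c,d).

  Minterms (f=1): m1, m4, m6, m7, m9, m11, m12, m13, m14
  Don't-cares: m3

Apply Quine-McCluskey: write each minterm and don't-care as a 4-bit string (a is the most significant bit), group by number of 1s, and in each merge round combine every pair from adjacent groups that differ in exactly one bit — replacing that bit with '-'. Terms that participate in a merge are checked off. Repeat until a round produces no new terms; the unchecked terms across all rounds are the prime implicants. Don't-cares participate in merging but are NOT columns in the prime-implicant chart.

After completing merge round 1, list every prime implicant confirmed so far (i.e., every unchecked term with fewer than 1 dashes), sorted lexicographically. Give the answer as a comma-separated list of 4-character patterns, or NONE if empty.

NONE

[col 0] 0001*, 0011*, 0100*, 0110*, 0111*, 1001*, 1011*, 1100*, 1101*, 1110*
[col 1] -001*, -011*, -100*, -110*, 0-11, 00-1*, 01-0*, 011-, 1-01, 10-1*, 11-0*, 110-
[col 2] -0-1, -1-0
Prime implicants: -0-1, -1-0, 0-11, 011-, 1-01, 110-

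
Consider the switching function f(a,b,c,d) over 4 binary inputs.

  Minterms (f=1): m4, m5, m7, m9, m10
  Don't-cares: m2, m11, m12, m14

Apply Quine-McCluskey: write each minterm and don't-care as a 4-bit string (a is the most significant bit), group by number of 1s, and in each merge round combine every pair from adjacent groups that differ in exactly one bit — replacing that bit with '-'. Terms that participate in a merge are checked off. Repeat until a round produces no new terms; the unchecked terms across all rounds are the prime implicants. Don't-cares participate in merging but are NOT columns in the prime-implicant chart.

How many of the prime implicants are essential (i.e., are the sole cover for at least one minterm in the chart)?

size-2^0 implicants → 0010(✓)  0100(✓)  0101(✓)  0111(✓)  1001(✓)  1010(✓)  1011(✓)  1100(✓)  1110(✓)
size-2^1 implicants → -010  -100  01-1  010-  1-10  10-1  101-  11-0
Unchecked terms (primes): -010, -100, 01-1, 010-, 1-10, 10-1, 101-, 11-0
Minterm coverage:
  m4 ⊆ -100,010-
  m5 ⊆ 01-1,010-
  m7 ⊆ 01-1 [E]
  m9 ⊆ 10-1 [E]
  m10 ⊆ -010,1-10,101-
E = {01-1, 10-1}

2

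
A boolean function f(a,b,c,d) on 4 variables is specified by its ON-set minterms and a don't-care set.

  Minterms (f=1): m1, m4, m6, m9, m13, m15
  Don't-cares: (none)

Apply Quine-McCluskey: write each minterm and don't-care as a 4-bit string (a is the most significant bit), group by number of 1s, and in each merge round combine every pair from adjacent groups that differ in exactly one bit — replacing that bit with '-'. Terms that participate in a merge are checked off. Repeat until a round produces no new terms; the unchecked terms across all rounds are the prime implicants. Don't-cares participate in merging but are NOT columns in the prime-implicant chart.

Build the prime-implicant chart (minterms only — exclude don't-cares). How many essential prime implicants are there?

[col 0] 0001*, 0100*, 0110*, 1001*, 1101*, 1111*
[col 1] -001, 01-0, 1-01, 11-1
Prime implicants: -001, 01-0, 1-01, 11-1
PI chart (minterm → PIs covering it):
  1 | -001  (sole → essential)
  4 | 01-0  (sole → essential)
  6 | 01-0  (sole → essential)
  9 | -001,1-01
  13 | 1-01,11-1
  15 | 11-1  (sole → essential)
Essential prime implicants: -001, 01-0, 11-1

3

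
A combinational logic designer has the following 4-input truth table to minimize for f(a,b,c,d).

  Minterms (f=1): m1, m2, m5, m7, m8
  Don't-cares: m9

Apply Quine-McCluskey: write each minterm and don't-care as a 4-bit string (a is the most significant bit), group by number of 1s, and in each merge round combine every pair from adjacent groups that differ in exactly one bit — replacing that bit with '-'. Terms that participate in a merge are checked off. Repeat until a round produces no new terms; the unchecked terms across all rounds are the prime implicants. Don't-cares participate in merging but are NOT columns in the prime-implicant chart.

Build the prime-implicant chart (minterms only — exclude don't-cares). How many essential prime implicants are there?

[col 0] 0001*, 0010, 0101*, 0111*, 1000*, 1001*
[col 1] -001, 0-01, 01-1, 100-
Prime implicants: -001, 0-01, 0010, 01-1, 100-
PI chart (minterm → PIs covering it):
  1 | -001,0-01
  2 | 0010  (sole → essential)
  5 | 0-01,01-1
  7 | 01-1  (sole → essential)
  8 | 100-  (sole → essential)
Essential prime implicants: 0010, 01-1, 100-

3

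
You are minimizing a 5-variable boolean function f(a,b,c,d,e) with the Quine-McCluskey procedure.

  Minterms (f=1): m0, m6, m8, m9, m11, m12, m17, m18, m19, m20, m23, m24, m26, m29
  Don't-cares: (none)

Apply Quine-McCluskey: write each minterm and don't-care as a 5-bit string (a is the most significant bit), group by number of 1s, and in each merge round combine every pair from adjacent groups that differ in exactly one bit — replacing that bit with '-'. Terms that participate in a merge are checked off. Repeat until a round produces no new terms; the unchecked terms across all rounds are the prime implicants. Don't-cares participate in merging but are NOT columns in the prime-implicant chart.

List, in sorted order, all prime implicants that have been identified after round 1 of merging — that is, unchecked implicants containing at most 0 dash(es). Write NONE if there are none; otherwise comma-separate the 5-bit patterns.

Round 0: 00000✓ 00110 01000✓ 01001✓ 01011✓ 01100✓ 10001✓ 10010✓ 10011✓ 10100 10111✓ 11000✓ 11010✓ 11101
Round 1: -1000 0-000 01-00 010-1 0100- 1-010 10-11 100-1 1001- 110-0
PIs = {-1000, 0-000, 00110, 01-00, 010-1, 0100-, 1-010, 10-11, 100-1, 1001-, 10100, 110-0, 11101}

00110, 10100, 11101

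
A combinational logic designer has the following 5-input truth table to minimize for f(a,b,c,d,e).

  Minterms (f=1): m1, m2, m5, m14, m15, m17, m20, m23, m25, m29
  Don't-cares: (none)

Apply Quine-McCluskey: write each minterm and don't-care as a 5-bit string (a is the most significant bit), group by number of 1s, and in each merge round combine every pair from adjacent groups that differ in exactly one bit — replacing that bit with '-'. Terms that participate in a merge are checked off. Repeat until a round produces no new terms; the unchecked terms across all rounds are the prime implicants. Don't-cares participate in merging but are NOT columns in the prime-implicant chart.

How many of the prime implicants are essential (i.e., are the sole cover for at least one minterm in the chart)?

6

Round 0: 00001✓ 00010 00101✓ 01110✓ 01111✓ 10001✓ 10100 10111 11001✓ 11101✓
Round 1: -0001 00-01 0111- 1-001 11-01
PIs = {-0001, 00-01, 00010, 0111-, 1-001, 10100, 10111, 11-01}
Coverage chart:
  m1: -0001,00-01
  m2: 00010 ←essential
  m5: 00-01 ←essential
  m14: 0111- ←essential
  m15: 0111- ←essential
  m17: -0001,1-001
  m20: 10100 ←essential
  m23: 10111 ←essential
  m25: 1-001,11-01
  m29: 11-01 ←essential
Essential: 00-01, 00010, 0111-, 10100, 10111, 11-01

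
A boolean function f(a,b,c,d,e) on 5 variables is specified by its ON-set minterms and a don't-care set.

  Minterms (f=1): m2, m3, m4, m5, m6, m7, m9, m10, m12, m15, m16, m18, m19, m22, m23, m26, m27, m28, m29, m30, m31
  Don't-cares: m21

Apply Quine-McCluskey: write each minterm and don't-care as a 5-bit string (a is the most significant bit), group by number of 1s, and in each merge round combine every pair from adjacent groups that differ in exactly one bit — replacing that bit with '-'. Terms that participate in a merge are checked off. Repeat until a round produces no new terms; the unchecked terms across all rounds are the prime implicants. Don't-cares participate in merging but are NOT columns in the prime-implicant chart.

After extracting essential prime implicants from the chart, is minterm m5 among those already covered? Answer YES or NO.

Round 0: 00010✓ 00011✓ 00100✓ 00101✓ 00110✓ 00111✓ 01001 01010✓ 01100✓ 01111✓ 10000✓ 10010✓ 10011✓ 10101✓ 10110✓ 10111✓ 11010✓ 11011✓ 11100✓ 11101✓ 11110✓ 11111✓
Round 1: -0010✓ -0011✓ -0101✓ -0110✓ -0111✓ -1010✓ -1100 -1111✓ 0-010✓ 0-100 0-111✓ 00-10✓ 00-11✓ 0001-✓ 001-0✓ 001-1✓ 0010-✓ 0011-✓ 1-010✓ 1-011✓ 1-101✓ 1-110✓ 1-111✓ 10-10✓ 10-11✓ 100-0 1001-✓ 101-1✓ 1011-✓ 11-10✓ 11-11✓ 1101-✓ 111-0✓ 111-1✓ 1110-✓ 1111-✓
Round 2: --010 --111 -0-10✓ -0-11✓ -001-✓ -01-1 -011-✓ 00-1-✓ 001-- 1--10✓ 1--11✓ 1-01-✓ 1-1-1 1-11-✓ 10-1-✓ 11-1-✓ 111--
Round 3: -0-1- 1--1-
PIs = {--010, --111, -0-1-, -01-1, -1100, 0-100, 001--, 01001, 1--1-, 1-1-1, 100-0, 111--}
Coverage chart:
  m2: --010,-0-1-
  m3: -0-1- ←essential
  m4: 0-100,001--
  m5: -01-1,001--
  m6: -0-1-,001--
  m7: --111,-0-1-,-01-1,001--
  m9: 01001 ←essential
  m10: --010 ←essential
  m12: -1100,0-100
  m15: --111 ←essential
  m16: 100-0 ←essential
  m18: --010,-0-1-,1--1-,100-0
  m19: -0-1-,1--1-
  m22: -0-1-,1--1-
  m23: --111,-0-1-,-01-1,1--1-,1-1-1
  m26: --010,1--1-
  m27: 1--1- ←essential
  m28: -1100,111--
  m29: 1-1-1,111--
  m30: 1--1-,111--
  m31: --111,1--1-,1-1-1,111--
Essential: --010, --111, -0-1-, 01001, 1--1-, 100-0

NO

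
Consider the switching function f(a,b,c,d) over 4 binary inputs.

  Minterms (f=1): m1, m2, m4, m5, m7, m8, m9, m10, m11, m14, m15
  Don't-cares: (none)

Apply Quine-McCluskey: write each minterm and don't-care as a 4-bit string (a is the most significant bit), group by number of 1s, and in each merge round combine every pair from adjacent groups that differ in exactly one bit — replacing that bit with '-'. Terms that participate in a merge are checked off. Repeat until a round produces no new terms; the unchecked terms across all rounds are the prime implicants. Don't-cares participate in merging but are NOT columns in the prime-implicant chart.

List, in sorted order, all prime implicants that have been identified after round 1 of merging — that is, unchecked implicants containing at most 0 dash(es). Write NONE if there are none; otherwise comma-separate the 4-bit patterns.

size-2^0 implicants → 0001(✓)  0010(✓)  0100(✓)  0101(✓)  0111(✓)  1000(✓)  1001(✓)  1010(✓)  1011(✓)  1110(✓)  1111(✓)
size-2^1 implicants → -001  -010  -111  0-01  01-1  010-  1-10(✓)  1-11(✓)  10-0(✓)  10-1(✓)  100-(✓)  101-(✓)  111-(✓)
size-2^2 implicants → 1-1-  10--
Unchecked terms (primes): -001, -010, -111, 0-01, 01-1, 010-, 1-1-, 10--

NONE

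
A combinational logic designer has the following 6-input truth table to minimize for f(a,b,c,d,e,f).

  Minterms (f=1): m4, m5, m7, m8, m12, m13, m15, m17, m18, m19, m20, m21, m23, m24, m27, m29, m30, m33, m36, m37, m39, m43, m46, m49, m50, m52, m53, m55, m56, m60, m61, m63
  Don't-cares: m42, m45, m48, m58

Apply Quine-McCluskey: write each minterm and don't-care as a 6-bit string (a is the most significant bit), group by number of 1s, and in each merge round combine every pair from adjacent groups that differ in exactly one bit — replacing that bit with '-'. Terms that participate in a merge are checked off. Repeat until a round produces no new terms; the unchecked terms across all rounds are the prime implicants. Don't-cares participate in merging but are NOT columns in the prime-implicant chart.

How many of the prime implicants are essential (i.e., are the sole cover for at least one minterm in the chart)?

Round 0: 000100✓ 000101✓ 000111✓ 001000✓ 001100✓ 001101✓ 001111✓ 010001✓ 010010✓ 010011✓ 010100✓ 010101✓ 010111✓ 011000✓ 011011✓ 011101✓ 011110 100001✓ 100100✓ 100101✓ 100111✓ 101010✓ 101011✓ 101101✓ 101110✓ 110000✓ 110001✓ 110010✓ 110100✓ 110101✓ 110111✓ 111000✓ 111010✓ 111100✓ 111101✓ 111111✓
Round 1: -00100✓ -00101✓ -00111✓ -01101✓ -10001✓ -10010 -10100✓ -10101✓ -10111✓ -11000 -11101✓ 0-0100✓ 0-0101✓ 0-0111✓ 0-1000 0-1101✓ 00-100✓ 00-101✓ 00-111✓ 0001-1✓ 00010-✓ 001-00 0011-1✓ 00110-✓ 01-011 01-101✓ 010-01✓ 010-11✓ 0100-1✓ 01001- 0101-1✓ 01010-✓ 1-0001✓ 1-0100✓ 1-0101✓ 1-0111✓ 1-1010 1-1101✓ 10-101✓ 100-01✓ 1001-1✓ 10010-✓ 101-10 10101- 11-000✓ 11-010✓ 11-100✓ 11-101✓ 11-111✓ 110-00✓ 110-01✓ 1100-0✓ 11000-✓ 1101-1✓ 11010-✓ 111-00✓ 1110-0✓ 1111-1✓ 11110-✓
Round 2: --0100✓ --0101✓ --0111✓ --1101✓ -0-101✓ -001-1✓ -0010-✓ -1-101✓ -10-01 -101-1✓ -1010-✓ 0--101✓ 0-01-1✓ 0-010-✓ 00-1-1 00-10- 010--1 1--101✓ 1-0-01 1-01-1✓ 1-010-✓ 11--00 11-0-0 11-1-1 11-10- 110-0-
Round 3: ---101 --01-1 --010-
PIs = {---101, --01-1, --010-, -10-01, -10010, -11000, 0-1000, 00-1-1, 00-10-, 001-00, 01-011, 010--1, 01001-, 011110, 1-0-01, 1-1010, 101-10, 10101-, 11--00, 11-0-0, 11-1-1, 11-10-, 110-0-}
Coverage chart:
  m4: --010-,00-10-
  m5: ---101,--01-1,--010-,00-1-1,00-10-
  m7: --01-1,00-1-1
  m8: 0-1000,001-00
  m12: 00-10-,001-00
  m13: ---101,00-1-1,00-10-
  m15: 00-1-1 ←essential
  m17: -10-01,010--1
  m18: -10010,01001-
  m19: 01-011,010--1,01001-
  m20: --010- ←essential
  m21: ---101,--01-1,--010-,-10-01,010--1
  m23: --01-1,010--1
  m24: -11000,0-1000
  m27: 01-011 ←essential
  m29: ---101 ←essential
  m30: 011110 ←essential
  m33: 1-0-01 ←essential
  m36: --010- ←essential
  m37: ---101,--01-1,--010-,1-0-01
  m39: --01-1 ←essential
  m43: 10101- ←essential
  m46: 101-10 ←essential
  m49: -10-01,1-0-01,110-0-
  m50: -10010,11-0-0
  m52: --010-,11--00,11-10-,110-0-
  m53: ---101,--01-1,--010-,-10-01,1-0-01,11-1-1,11-10-,110-0-
  m55: --01-1,11-1-1
  m56: -11000,11--00,11-0-0
  m60: 11--00,11-10-
  m61: ---101,11-1-1,11-10-
  m63: 11-1-1 ←essential
Essential: ---101, --01-1, --010-, 00-1-1, 01-011, 011110, 1-0-01, 101-10, 10101-, 11-1-1

10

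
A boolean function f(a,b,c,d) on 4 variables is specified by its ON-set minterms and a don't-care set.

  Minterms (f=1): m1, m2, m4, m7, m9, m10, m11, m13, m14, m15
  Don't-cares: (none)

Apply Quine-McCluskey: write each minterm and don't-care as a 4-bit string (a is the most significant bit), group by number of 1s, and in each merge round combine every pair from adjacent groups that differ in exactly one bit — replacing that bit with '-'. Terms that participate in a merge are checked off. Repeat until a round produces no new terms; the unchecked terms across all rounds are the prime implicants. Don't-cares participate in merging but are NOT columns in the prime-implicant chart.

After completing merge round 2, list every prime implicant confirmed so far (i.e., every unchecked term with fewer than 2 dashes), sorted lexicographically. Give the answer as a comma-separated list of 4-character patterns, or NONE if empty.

size-2^0 implicants → 0001(✓)  0010(✓)  0100  0111(✓)  1001(✓)  1010(✓)  1011(✓)  1101(✓)  1110(✓)  1111(✓)
size-2^1 implicants → -001  -010  -111  1-01(✓)  1-10(✓)  1-11(✓)  10-1(✓)  101-(✓)  11-1(✓)  111-(✓)
size-2^2 implicants → 1--1  1-1-
Unchecked terms (primes): -001, -010, -111, 0100, 1--1, 1-1-

-001, -010, -111, 0100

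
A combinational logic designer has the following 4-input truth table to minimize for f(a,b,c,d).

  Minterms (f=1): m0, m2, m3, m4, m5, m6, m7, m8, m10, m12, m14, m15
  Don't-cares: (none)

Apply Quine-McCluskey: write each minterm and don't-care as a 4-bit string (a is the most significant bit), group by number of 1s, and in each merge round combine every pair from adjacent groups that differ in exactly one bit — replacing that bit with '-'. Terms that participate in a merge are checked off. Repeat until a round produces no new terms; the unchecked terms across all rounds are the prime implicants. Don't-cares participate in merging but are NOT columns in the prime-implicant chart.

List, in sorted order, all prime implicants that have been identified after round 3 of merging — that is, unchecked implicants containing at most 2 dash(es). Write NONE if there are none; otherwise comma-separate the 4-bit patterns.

size-2^0 implicants → 0000(✓)  0010(✓)  0011(✓)  0100(✓)  0101(✓)  0110(✓)  0111(✓)  1000(✓)  1010(✓)  1100(✓)  1110(✓)  1111(✓)
size-2^1 implicants → -000(✓)  -010(✓)  -100(✓)  -110(✓)  -111(✓)  0-00(✓)  0-10(✓)  0-11(✓)  00-0(✓)  001-(✓)  01-0(✓)  01-1(✓)  010-(✓)  011-(✓)  1-00(✓)  1-10(✓)  10-0(✓)  11-0(✓)  111-(✓)
size-2^2 implicants → --00(✓)  --10(✓)  -0-0(✓)  -1-0(✓)  -11-  0--0(✓)  0-1-  01--  1--0(✓)
size-2^3 implicants → ---0
Unchecked terms (primes): ---0, -11-, 0-1-, 01--

-11-, 0-1-, 01--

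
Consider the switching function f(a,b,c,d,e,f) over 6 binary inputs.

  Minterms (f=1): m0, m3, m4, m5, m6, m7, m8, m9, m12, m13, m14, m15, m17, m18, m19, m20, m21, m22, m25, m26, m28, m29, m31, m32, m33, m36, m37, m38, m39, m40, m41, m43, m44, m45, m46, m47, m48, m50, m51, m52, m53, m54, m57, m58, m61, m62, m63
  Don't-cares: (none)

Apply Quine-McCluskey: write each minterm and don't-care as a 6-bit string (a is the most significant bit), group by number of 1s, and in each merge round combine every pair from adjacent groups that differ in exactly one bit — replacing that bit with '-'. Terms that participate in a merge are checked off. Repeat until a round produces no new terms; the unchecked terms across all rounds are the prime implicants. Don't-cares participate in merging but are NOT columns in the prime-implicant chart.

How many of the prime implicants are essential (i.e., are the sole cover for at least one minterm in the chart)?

size-2^0 implicants → 000000(✓)  000011(✓)  000100(✓)  000101(✓)  000110(✓)  000111(✓)  001000(✓)  001001(✓)  001100(✓)  001101(✓)  001110(✓)  001111(✓)  010001(✓)  010010(✓)  010011(✓)  010100(✓)  010101(✓)  010110(✓)  011001(✓)  011010(✓)  011100(✓)  011101(✓)  011111(✓)  100000(✓)  100001(✓)  100100(✓)  100101(✓)  100110(✓)  100111(✓)  101000(✓)  101001(✓)  101011(✓)  101100(✓)  101101(✓)  101110(✓)  101111(✓)  110000(✓)  110010(✓)  110011(✓)  110100(✓)  110101(✓)  110110(✓)  111001(✓)  111010(✓)  111101(✓)  111110(✓)  111111(✓)
size-2^1 implicants → -00000(✓)  -00100(✓)  -00101(✓)  -00110(✓)  -00111(✓)  -01000(✓)  -01001(✓)  -01100(✓)  -01101(✓)  -01110(✓)  -01111(✓)  -10010(✓)  -10011(✓)  -10100(✓)  -10101(✓)  -10110(✓)  -11001(✓)  -11010(✓)  -11101(✓)  -11111(✓)  0-0011  0-0100(✓)  0-0101(✓)  0-0110(✓)  0-1001(✓)  0-1100(✓)  0-1101(✓)  0-1111(✓)  00-000(✓)  00-100(✓)  00-101(✓)  00-110(✓)  00-111(✓)  000-00(✓)  000-11  0001-0(✓)  0001-1(✓)  00010-(✓)  00011-(✓)  001-00(✓)  001-01(✓)  00100-(✓)  0011-0(✓)  0011-1(✓)  00110-(✓)  00111-(✓)  01-001(✓)  01-010(✓)  01-100(✓)  01-101(✓)  010-01(✓)  010-10(✓)  0100-1  01001-(✓)  0101-0(✓)  01010-(✓)  011-01(✓)  0111-1(✓)  01110-(✓)  1-0000(✓)  1-0100(✓)  1-0101(✓)  1-0110(✓)  1-1001(✓)  1-1101(✓)  1-1110(✓)  1-1111(✓)  10-000(✓)  10-001(✓)  10-100(✓)  10-101(✓)  10-110(✓)  10-111(✓)  100-00(✓)  100-01(✓)  10000-(✓)  1001-0(✓)  1001-1(✓)  10010-(✓)  10011-(✓)  101-00(✓)  101-01(✓)  101-11(✓)  1010-1(✓)  10100-(✓)  1011-0(✓)  1011-1(✓)  10110-(✓)  10111-(✓)  11-010(✓)  11-101(✓)  11-110(✓)  110-00(✓)  110-10(✓)  1100-0(✓)  11001-(✓)  1101-0(✓)  11010-(✓)  111-01(✓)  111-10(✓)  1111-1(✓)  11111-(✓)
size-2^2 implicants → --0100(✓)  --0101(✓)  --0110(✓)  --1001(✓)  --1101(✓)  --1111(✓)  -0-000(✓)  -0-100(✓)  -0-101(✓)  -0-110(✓)  -0-111(✓)  -00-00(✓)  -001-0(✓)  -001-1(✓)  -0010-(✓)  -0011-(✓)  -01-00(✓)  -01-01(✓)  -0100-(✓)  -011-0(✓)  -011-1(✓)  -0110-(✓)  -0111-(✓)  -1-010  -1-101(✓)  -10-10  -1001-  -101-0(✓)  -1010-(✓)  -11-01(✓)  -111-1(✓)  0--100(✓)  0--101(✓)  0-01-0(✓)  0-010-(✓)  0-1-01(✓)  0-11-1(✓)  0-110-(✓)  00--00(✓)  00-1-0(✓)  00-1-1(✓)  00-10-(✓)  00-11-(✓)  0001--(✓)  001-0-(✓)  0011--(✓)  01--01  01-10-(✓)  1--101(✓)  1--110  1-0-00  1-01-0(✓)  1-010-(✓)  1-1-01(✓)  1-11-1(✓)  1-111-  10--00(✓)  10--01(✓)  10-00-(✓)  10-1-0(✓)  10-1-1(✓)  10-10-(✓)  10-11-(✓)  100-0-(✓)  1001--(✓)  101--1  101-0-(✓)  1011--(✓)  11--10  110--0
size-2^3 implicants → ---101  --01-0  --010-  --1-01  --11-1  -0--00  -0-1-0(✓)  -0-1-1(✓)  -0-10-(✓)  -0-11-(✓)  -001--(✓)  -01-0-  -011--(✓)  0--10-  00-1--(✓)  10--0-  10-1--(✓)
size-2^4 implicants → -0-1--
Unchecked terms (primes): ---101, --01-0, --010-, --1-01, --11-1, -0--00, -0-1--, -01-0-, -1-010, -10-10, -1001-, 0--10-, 0-0011, 000-11, 01--01, 0100-1, 1--110, 1-0-00, 1-111-, 10--0-, 101--1, 11--10, 110--0
Minterm coverage:
  m0 ⊆ -0--00 [E]
  m3 ⊆ 0-0011,000-11
  m4 ⊆ --01-0,--010-,-0--00,-0-1--,0--10-
  m5 ⊆ ---101,--010-,-0-1--,0--10-
  m6 ⊆ --01-0,-0-1--
  m7 ⊆ -0-1--,000-11
  m8 ⊆ -0--00,-01-0-
  m9 ⊆ --1-01,-01-0-
  m12 ⊆ -0--00,-0-1--,-01-0-,0--10-
  m13 ⊆ ---101,--1-01,--11-1,-0-1--,-01-0-,0--10-
  m14 ⊆ -0-1-- [E]
  m15 ⊆ --11-1,-0-1--
  m17 ⊆ 01--01,0100-1
  m18 ⊆ -1-010,-10-10,-1001-
  m19 ⊆ -1001-,0-0011,0100-1
  m20 ⊆ --01-0,--010-,0--10-
  m21 ⊆ ---101,--010-,0--10-,01--01
  m22 ⊆ --01-0,-10-10
  m25 ⊆ --1-01,01--01
  m26 ⊆ -1-010 [E]
  m28 ⊆ 0--10- [E]
  m29 ⊆ ---101,--1-01,--11-1,0--10-,01--01
  m31 ⊆ --11-1 [E]
  m32 ⊆ -0--00,1-0-00,10--0-
  m33 ⊆ 10--0- [E]
  m36 ⊆ --01-0,--010-,-0--00,-0-1--,1-0-00,10--0-
  m37 ⊆ ---101,--010-,-0-1--,10--0-
  m38 ⊆ --01-0,-0-1--,1--110
  m39 ⊆ -0-1-- [E]
  m40 ⊆ -0--00,-01-0-,10--0-
  m41 ⊆ --1-01,-01-0-,10--0-,101--1
  m43 ⊆ 101--1 [E]
  m44 ⊆ -0--00,-0-1--,-01-0-,10--0-
  m45 ⊆ ---101,--1-01,--11-1,-0-1--,-01-0-,10--0-,101--1
  m46 ⊆ -0-1--,1--110,1-111-
  m47 ⊆ --11-1,-0-1--,1-111-,101--1
  m48 ⊆ 1-0-00,110--0
  m50 ⊆ -1-010,-10-10,-1001-,11--10,110--0
  m51 ⊆ -1001- [E]
  m52 ⊆ --01-0,--010-,1-0-00,110--0
  m53 ⊆ ---101,--010-
  m54 ⊆ --01-0,-10-10,1--110,11--10,110--0
  m57 ⊆ --1-01 [E]
  m58 ⊆ -1-010,11--10
  m61 ⊆ ---101,--1-01,--11-1
  m62 ⊆ 1--110,1-111-,11--10
  m63 ⊆ --11-1,1-111-
E = {--1-01, --11-1, -0--00, -0-1--, -1-010, -1001-, 0--10-, 10--0-, 101--1}

9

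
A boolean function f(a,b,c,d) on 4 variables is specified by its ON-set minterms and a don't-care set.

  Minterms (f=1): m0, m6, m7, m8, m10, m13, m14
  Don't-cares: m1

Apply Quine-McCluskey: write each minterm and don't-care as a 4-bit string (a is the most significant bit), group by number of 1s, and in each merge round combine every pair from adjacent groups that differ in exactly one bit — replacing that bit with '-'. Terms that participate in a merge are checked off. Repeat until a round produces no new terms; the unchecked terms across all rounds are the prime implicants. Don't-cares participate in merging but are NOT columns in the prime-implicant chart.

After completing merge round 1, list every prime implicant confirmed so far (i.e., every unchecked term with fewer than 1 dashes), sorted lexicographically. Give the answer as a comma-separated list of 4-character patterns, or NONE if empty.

1101

size-2^0 implicants → 0000(✓)  0001(✓)  0110(✓)  0111(✓)  1000(✓)  1010(✓)  1101  1110(✓)
size-2^1 implicants → -000  -110  000-  011-  1-10  10-0
Unchecked terms (primes): -000, -110, 000-, 011-, 1-10, 10-0, 1101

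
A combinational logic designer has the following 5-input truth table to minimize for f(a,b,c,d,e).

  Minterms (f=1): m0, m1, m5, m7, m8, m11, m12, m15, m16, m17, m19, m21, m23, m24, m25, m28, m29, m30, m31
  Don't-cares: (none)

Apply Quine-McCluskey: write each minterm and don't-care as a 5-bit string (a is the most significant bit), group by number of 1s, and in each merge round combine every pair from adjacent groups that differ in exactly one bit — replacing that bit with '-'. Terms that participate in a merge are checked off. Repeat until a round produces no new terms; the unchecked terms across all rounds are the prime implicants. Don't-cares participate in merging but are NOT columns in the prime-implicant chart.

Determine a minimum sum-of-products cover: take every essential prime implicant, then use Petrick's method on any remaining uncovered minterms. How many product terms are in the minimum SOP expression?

7

size-2^0 implicants → 00000(✓)  00001(✓)  00101(✓)  00111(✓)  01000(✓)  01011(✓)  01100(✓)  01111(✓)  10000(✓)  10001(✓)  10011(✓)  10101(✓)  10111(✓)  11000(✓)  11001(✓)  11100(✓)  11101(✓)  11110(✓)  11111(✓)
size-2^1 implicants → -0000(✓)  -0001(✓)  -0101(✓)  -0111(✓)  -1000(✓)  -1100(✓)  -1111(✓)  0-000(✓)  0-111(✓)  00-01(✓)  0000-(✓)  001-1(✓)  01-00(✓)  01-11  1-000(✓)  1-001(✓)  1-101(✓)  1-111(✓)  10-01(✓)  10-11(✓)  100-1(✓)  1000-(✓)  101-1(✓)  11-00(✓)  11-01(✓)  1100-(✓)  111-0(✓)  111-1(✓)  1110-(✓)  1111-(✓)
size-2^2 implicants → --000  --111  -0-01  -000-  -01-1  -1-00  1--01  1-00-  1-1-1  10--1  11-0-  111--
Unchecked terms (primes): --000, --111, -0-01, -000-, -01-1, -1-00, 01-11, 1--01, 1-00-, 1-1-1, 10--1, 11-0-, 111--
Minterm coverage:
  m0 ⊆ --000,-000-
  m1 ⊆ -0-01,-000-
  m5 ⊆ -0-01,-01-1
  m7 ⊆ --111,-01-1
  m8 ⊆ --000,-1-00
  m11 ⊆ 01-11 [E]
  m12 ⊆ -1-00 [E]
  m15 ⊆ --111,01-11
  m16 ⊆ --000,-000-,1-00-
  m17 ⊆ -0-01,-000-,1--01,1-00-,10--1
  m19 ⊆ 10--1 [E]
  m21 ⊆ -0-01,-01-1,1--01,1-1-1,10--1
  m23 ⊆ --111,-01-1,1-1-1,10--1
  m24 ⊆ --000,-1-00,1-00-,11-0-
  m25 ⊆ 1--01,1-00-,11-0-
  m28 ⊆ -1-00,11-0-,111--
  m29 ⊆ 1--01,1-1-1,11-0-,111--
  m30 ⊆ 111-- [E]
  m31 ⊆ --111,1-1-1,111--
E = {-1-00, 01-11, 10--1, 111--}
Petrick residual → -000-, -01-1, 1--01
Cover = b'c'd' + b'ce + bd'e' + a'bde + ad'e + ab'e + abc  |cover|=7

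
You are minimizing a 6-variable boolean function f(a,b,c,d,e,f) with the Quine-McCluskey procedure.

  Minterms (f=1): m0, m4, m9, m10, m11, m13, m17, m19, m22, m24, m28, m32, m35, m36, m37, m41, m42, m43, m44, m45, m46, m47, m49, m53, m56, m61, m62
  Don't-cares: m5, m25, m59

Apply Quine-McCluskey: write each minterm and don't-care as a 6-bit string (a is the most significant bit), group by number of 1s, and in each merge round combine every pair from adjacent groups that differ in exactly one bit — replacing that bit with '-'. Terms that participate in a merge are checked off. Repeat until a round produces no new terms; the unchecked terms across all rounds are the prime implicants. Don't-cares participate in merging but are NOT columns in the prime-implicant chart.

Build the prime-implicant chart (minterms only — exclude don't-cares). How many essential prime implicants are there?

9

Round 0: 000000✓ 000100✓ 000101✓ 001001✓ 001010✓ 001011✓ 001101✓ 010001✓ 010011✓ 010110 011000✓ 011001✓ 011100✓ 100000✓ 100011✓ 100100✓ 100101✓ 101001✓ 101010✓ 101011✓ 101100✓ 101101✓ 101110✓ 101111✓ 110001✓ 110101✓ 111000✓ 111011✓ 111101✓ 111110✓
Round 1: -00000✓ -00100✓ -00101✓ -01001✓ -01010✓ -01011✓ -01101✓ -10001 -11000 0-1001 00-101✓ 000-00✓ 00010-✓ 001-01✓ 0010-1✓ 00101-✓ 01-001 0100-1 011-00 01100- 1-0101✓ 1-1011 1-1101✓ 1-1110 10-011 10-100✓ 10-101✓ 100-00✓ 10010-✓ 101-01✓ 101-10✓ 101-11✓ 1010-1✓ 10101-✓ 1011-0✓ 1011-1✓ 10110-✓ 10111-✓ 11-101✓ 110-01
Round 2: -0-101 -00-00 -0010- -01-01 -010-1 -0101- 1--101 10-10- 101--1 101-1- 1011--
PIs = {-0-101, -00-00, -0010-, -01-01, -010-1, -0101-, -10001, -11000, 0-1001, 01-001, 0100-1, 010110, 011-00, 01100-, 1--101, 1-1011, 1-1110, 10-011, 10-10-, 101--1, 101-1-, 1011--, 110-01}
Coverage chart:
  m0: -00-00 ←essential
  m4: -00-00,-0010-
  m9: -01-01,-010-1,0-1001
  m10: -0101- ←essential
  m11: -010-1,-0101-
  m13: -0-101,-01-01
  m17: -10001,01-001,0100-1
  m19: 0100-1 ←essential
  m22: 010110 ←essential
  m24: -11000,011-00,01100-
  m28: 011-00 ←essential
  m32: -00-00 ←essential
  m35: 10-011 ←essential
  m36: -00-00,-0010-,10-10-
  m37: -0-101,-0010-,1--101,10-10-
  m41: -01-01,-010-1,101--1
  m42: -0101-,101-1-
  m43: -010-1,-0101-,1-1011,10-011,101--1,101-1-
  m44: 10-10-,1011--
  m45: -0-101,-01-01,1--101,10-10-,101--1,1011--
  m46: 1-1110,101-1-,1011--
  m47: 101--1,101-1-,1011--
  m49: -10001,110-01
  m53: 1--101,110-01
  m56: -11000 ←essential
  m61: 1--101 ←essential
  m62: 1-1110 ←essential
Essential: -00-00, -0101-, -11000, 0100-1, 010110, 011-00, 1--101, 1-1110, 10-011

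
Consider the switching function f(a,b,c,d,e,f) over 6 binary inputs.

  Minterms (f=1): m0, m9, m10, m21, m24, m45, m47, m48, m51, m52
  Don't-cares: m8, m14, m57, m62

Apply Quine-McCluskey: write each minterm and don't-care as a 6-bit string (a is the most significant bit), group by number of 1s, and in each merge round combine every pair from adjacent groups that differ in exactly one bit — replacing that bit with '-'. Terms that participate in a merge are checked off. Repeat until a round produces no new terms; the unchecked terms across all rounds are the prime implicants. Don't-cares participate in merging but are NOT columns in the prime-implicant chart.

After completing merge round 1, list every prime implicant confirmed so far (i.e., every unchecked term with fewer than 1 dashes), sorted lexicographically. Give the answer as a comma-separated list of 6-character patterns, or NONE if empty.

Round 0: 000000✓ 001000✓ 001001✓ 001010✓ 001110✓ 010101 011000✓ 101101✓ 101111✓ 110000✓ 110011 110100✓ 111001 111110
Round 1: 0-1000 00-000 001-10 0010-0 00100- 1011-1 110-00
PIs = {0-1000, 00-000, 001-10, 0010-0, 00100-, 010101, 1011-1, 110-00, 110011, 111001, 111110}

010101, 110011, 111001, 111110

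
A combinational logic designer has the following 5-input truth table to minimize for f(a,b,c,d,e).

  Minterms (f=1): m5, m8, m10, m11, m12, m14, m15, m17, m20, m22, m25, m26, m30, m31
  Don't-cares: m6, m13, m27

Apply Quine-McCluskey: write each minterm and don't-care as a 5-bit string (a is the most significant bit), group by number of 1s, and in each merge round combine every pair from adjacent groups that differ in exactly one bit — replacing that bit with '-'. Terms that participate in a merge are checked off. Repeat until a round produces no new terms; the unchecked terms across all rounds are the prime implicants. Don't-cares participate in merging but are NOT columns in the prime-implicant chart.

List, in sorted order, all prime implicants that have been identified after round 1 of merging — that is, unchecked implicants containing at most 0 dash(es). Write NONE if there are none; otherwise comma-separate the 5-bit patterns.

NONE

[col 0] 00101*, 00110*, 01000*, 01010*, 01011*, 01100*, 01101*, 01110*, 01111*, 10001*, 10100*, 10110*, 11001*, 11010*, 11011*, 11110*, 11111*
[col 1] -0110*, -1010*, -1011*, -1110*, -1111*, 0-101, 0-110*, 01-00*, 01-10*, 01-11*, 010-0*, 0101-*, 011-0*, 011-1*, 0110-*, 0111-*, 1-001, 1-110*, 101-0, 11-10*, 11-11*, 110-1, 1101-*, 1111-*
[col 2] --110, -1-10*, -1-11*, -101-*, -111-*, 01--0, 01-1-*, 011--, 11-1-*
[col 3] -1-1-
Prime implicants: --110, -1-1-, 0-101, 01--0, 011--, 1-001, 101-0, 110-1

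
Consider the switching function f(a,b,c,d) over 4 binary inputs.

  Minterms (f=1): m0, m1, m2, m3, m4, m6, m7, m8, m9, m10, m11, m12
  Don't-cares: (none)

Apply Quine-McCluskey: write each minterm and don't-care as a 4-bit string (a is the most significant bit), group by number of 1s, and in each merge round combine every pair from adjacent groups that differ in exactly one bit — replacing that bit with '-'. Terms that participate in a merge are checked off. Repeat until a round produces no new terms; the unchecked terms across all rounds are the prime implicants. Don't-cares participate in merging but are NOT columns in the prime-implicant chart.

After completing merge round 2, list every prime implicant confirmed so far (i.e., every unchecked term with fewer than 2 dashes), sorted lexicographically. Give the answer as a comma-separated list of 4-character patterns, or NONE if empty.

NONE

size-2^0 implicants → 0000(✓)  0001(✓)  0010(✓)  0011(✓)  0100(✓)  0110(✓)  0111(✓)  1000(✓)  1001(✓)  1010(✓)  1011(✓)  1100(✓)
size-2^1 implicants → -000(✓)  -001(✓)  -010(✓)  -011(✓)  -100(✓)  0-00(✓)  0-10(✓)  0-11(✓)  00-0(✓)  00-1(✓)  000-(✓)  001-(✓)  01-0(✓)  011-(✓)  1-00(✓)  10-0(✓)  10-1(✓)  100-(✓)  101-(✓)
size-2^2 implicants → --00  -0-0(✓)  -0-1(✓)  -00-(✓)  -01-(✓)  0--0  0-1-  00--(✓)  10--(✓)
size-2^3 implicants → -0--
Unchecked terms (primes): --00, -0--, 0--0, 0-1-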